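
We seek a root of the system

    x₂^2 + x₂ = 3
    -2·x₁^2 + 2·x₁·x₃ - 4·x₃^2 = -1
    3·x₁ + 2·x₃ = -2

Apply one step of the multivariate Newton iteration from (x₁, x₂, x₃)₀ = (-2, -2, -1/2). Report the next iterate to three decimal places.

(-1.143, -2.333, 0.714)

At (-2, -2, -1/2): F = (-1.000, -6.000, -5.000).
Jacobian J = [[0, 2·x₂ + 1, 0], [-4·x₁ + 2·x₃, 0, 2·x₁ - 8·x₃], [3, 0, 2]].
At the point, J = [[0.000, -3.000, 0.000], [7.000, 0.000, 0.000], [3.000, 0.000, 2.000]] (det J = 42.000).
Solving J·Δ = −F gives Δ = (0.857, -0.333, 1.214).
Then the next iterate is (x₁, x₂, x₃)₁ = (-1.143, -2.333, 0.714).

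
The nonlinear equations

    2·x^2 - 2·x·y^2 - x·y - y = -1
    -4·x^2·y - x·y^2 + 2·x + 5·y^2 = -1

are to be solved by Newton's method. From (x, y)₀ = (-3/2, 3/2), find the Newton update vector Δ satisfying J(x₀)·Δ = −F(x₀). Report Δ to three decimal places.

(0.492, -0.748)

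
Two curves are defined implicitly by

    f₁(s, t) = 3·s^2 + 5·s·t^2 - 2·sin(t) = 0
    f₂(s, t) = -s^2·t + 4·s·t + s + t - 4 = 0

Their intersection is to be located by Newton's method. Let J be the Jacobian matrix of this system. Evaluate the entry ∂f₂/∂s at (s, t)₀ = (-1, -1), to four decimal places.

∂f₂/∂s = -2·s·t + 4·t + 1.
At (-1, -1) this is -5.0000.

-5.0000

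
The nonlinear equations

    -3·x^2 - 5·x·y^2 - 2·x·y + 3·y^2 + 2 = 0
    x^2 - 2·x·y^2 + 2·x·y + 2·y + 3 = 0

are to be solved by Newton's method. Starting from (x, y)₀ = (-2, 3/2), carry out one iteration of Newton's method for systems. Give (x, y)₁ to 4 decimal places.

At (-2, 3/2): F = (25.2500, 13.0000).
Jacobian J = [[-6·x - 5·y^2 - 2·y, -10·x·y - 2·x + 6·y], [2·x - 2·y^2 + 2·y, -4·x·y + 2·x + 2]].
At the point, J = [[-2.2500, 43.0000], [-5.5000, 10.0000]] (det J = 214.0000).
Solving J·Δ = −F gives Δ = (1.4322, -0.5123).
Then the next iterate is (x, y)₁ = (-0.5678, 0.9877).

(-0.5678, 0.9877)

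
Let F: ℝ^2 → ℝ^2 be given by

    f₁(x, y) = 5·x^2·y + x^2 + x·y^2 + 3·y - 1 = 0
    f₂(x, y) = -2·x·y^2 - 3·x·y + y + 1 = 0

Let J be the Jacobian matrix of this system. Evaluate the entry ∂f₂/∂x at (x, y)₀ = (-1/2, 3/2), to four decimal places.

∂f₂/∂x = -2·y^2 - 3·y.
At (-1/2, 3/2) this is -9.0000.

-9.0000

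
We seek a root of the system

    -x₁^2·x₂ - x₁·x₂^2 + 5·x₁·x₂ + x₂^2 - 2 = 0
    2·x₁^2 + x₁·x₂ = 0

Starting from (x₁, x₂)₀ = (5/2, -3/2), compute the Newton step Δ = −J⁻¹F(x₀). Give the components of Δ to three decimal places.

(-1.350, 1.090)

At (5/2, -3/2): F = (-14.750, 8.750).
Jacobian J = [[-2·x₁·x₂ - x₂^2 + 5·x₂, -x₁^2 - 2·x₁·x₂ + 5·x₁ + 2·x₂], [4·x₁ + x₂, x₁]].
At the point, J = [[-2.250, 10.750], [8.500, 2.500]] (det J = -97.000).
Solving J·Δ = −F gives Δ = (-1.350, 1.090).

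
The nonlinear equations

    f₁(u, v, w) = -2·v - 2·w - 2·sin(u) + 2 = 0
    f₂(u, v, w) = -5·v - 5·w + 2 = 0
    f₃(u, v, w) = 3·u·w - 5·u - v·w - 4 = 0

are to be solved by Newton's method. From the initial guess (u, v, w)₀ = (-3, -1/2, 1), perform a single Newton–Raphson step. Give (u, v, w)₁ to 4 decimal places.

At (-3, -1/2, 1): F = (1.282240, -0.5000, 2.5000).
Jacobian J = [[-2·cos(u), -2, -2], [0, -5, -5], [3·w - 5, -w, 3·u - v]].
At the point, J = [[1.979985, -2.0000, -2.0000], [0.0000, -5.0000, -5.0000], [-2.0000, -1.0000, -8.5000]] (det J = 74.249437).
Solving J·Δ = −F gives Δ = (-0.7486, -0.6463, 0.5463).
Then the next iterate is (u, v, w)₁ = (-3.7486, -1.1463, 1.5463).

(-3.7486, -1.1463, 1.5463)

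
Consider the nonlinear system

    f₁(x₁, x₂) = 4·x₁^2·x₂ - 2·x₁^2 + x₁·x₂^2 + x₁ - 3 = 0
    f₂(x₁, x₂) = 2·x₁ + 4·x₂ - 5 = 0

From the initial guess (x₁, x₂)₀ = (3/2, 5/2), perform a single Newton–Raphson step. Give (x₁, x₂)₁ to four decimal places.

(1.8098, 0.3451)

At (3/2, 5/2): F = (25.8750, 8.0000).
Jacobian J = [[8·x₁·x₂ - 4·x₁ + x₂^2 + 1, 4·x₁^2 + 2·x₁·x₂], [2, 4]].
At the point, J = [[31.2500, 16.5000], [2.0000, 4.0000]] (det J = 92.0000).
Solving J·Δ = −F gives Δ = (0.3098, -2.1549).
Then the next iterate is (x₁, x₂)₁ = (1.8098, 0.3451).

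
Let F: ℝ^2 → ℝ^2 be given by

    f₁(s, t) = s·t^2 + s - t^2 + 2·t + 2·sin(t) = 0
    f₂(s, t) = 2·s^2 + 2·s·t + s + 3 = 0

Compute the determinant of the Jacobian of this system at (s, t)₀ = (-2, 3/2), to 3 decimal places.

J = [[t^2 + 1, 2·s·t - 2·t + 2·cos(t) + 2], [4·s + 2·t + 1, 2·s]].
At the point, J = [[3.250, -6.85853], [-4.000, -4.000]].
det J = -40.434.

-40.434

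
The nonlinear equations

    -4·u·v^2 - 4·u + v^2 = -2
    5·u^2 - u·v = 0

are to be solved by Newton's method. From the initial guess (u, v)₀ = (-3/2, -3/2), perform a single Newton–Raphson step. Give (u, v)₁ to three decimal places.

(-0.759, -0.828)

At (-3/2, -3/2): F = (23.750, 9.000).
Jacobian J = [[-4·v^2 - 4, -8·u·v + 2·v], [10·u - v, -u]].
At the point, J = [[-13.000, -21.000], [-13.500, 1.500]] (det J = -303.000).
Solving J·Δ = −F gives Δ = (0.741, 0.672).
Then the next iterate is (u, v)₁ = (-0.759, -0.828).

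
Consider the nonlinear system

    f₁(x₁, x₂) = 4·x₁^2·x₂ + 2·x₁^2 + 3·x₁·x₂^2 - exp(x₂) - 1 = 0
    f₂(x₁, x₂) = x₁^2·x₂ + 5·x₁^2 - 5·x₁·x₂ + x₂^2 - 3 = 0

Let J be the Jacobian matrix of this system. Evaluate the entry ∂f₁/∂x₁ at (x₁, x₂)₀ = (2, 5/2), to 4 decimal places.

66.7500

∂f₁/∂x₁ = 8·x₁·x₂ + 4·x₁ + 3·x₂^2.
At (2, 5/2) this is 66.7500.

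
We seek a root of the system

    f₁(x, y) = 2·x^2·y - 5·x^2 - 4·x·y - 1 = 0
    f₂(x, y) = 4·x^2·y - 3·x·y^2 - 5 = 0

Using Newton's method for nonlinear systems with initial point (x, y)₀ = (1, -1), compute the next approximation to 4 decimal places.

(0.4754, -0.3770)

At (1, -1): F = (-4.0000, -12.0000).
Jacobian J = [[4·x·y - 10·x - 4·y, 2·x^2 - 4·x], [8·x·y - 3·y^2, 4·x^2 - 6·x·y]].
At the point, J = [[-10.0000, -2.0000], [-11.0000, 10.0000]] (det J = -122.0000).
Solving J·Δ = −F gives Δ = (-0.5246, 0.6230).
Then the next iterate is (x, y)₁ = (0.4754, -0.3770).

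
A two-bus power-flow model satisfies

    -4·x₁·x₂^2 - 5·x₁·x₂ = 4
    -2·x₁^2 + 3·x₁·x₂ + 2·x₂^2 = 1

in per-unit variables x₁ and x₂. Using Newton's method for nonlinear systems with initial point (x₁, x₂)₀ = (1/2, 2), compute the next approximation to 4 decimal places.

(0.1988, 1.1268)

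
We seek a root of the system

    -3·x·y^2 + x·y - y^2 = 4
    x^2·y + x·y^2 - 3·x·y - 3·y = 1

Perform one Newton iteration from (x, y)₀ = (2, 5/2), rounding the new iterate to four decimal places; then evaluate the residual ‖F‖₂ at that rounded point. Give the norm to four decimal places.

At (2, 5/2): F = (-42.7500, -1.0000).
Jacobian J = [[-3·y^2 + y, -6·x·y + x - 2·y], [2·x·y + y^2 - 3·y, x^2 + 2·x·y - 3·x - 3]].
At the point, J = [[-16.2500, -33.0000], [8.7500, 5.0000]] (det J = 207.5000).
Solving J·Δ = −F gives Δ = (1.1892, -1.8810).
Then the next iterate is (x, y)₁ = (3.1892, 0.6190).
Re-evaluating at (3.1892, 0.6190): F = (-6.074977, -1.261520), so ‖F‖₂ = 6.2046.

6.2046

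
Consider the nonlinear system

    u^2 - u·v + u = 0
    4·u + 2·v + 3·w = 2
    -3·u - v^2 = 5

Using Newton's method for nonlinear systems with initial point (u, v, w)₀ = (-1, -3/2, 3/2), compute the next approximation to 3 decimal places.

At (-1, -3/2, 3/2): F = (-1.500, -4.500, -4.250).
Jacobian J = [[2·u - v + 1, -u, 0], [4, 2, 3], [-3, -2·v, 0]].
At the point, J = [[0.500, 1.000, 0.000], [4.000, 2.000, 3.000], [-3.000, 3.000, 0.000]] (det J = -13.500).
Solving J·Δ = −F gives Δ = (0.056, 1.472, 0.444).
Then the next iterate is (u, v, w)₁ = (-0.944, -0.028, 1.944).

(-0.944, -0.028, 1.944)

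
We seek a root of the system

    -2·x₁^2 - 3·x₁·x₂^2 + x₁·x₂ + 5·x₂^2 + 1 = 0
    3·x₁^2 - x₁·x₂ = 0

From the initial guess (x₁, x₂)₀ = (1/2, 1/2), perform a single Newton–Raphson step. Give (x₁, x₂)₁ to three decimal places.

At (1/2, 1/2): F = (1.625, 0.500).
Jacobian J = [[-4·x₁ - 3·x₂^2 + x₂, -6·x₁·x₂ + x₁ + 10·x₂], [6·x₁ - x₂, -x₁]].
At the point, J = [[-2.250, 4.000], [2.500, -0.500]] (det J = -8.875).
Solving J·Δ = −F gives Δ = (-0.317, -0.585).
Then the next iterate is (x₁, x₂)₁ = (0.183, -0.085).

(0.183, -0.085)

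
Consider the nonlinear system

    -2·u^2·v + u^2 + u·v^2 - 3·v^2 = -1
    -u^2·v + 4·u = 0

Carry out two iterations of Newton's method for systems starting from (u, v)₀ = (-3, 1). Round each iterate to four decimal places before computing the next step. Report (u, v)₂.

(-0.1609, 0.8358)

At (-3, 1): F = (-14.0000, -21.0000).
Jacobian J = [[-4·u·v + 2·u + v^2, -2·u^2 + 2·u·v - 6·v], [-2·u·v + 4, -u^2]].
At the point, J = [[7.0000, -30.0000], [10.0000, -9.0000]] (det J = 237.0000).
Solving J·Δ = −F gives Δ = (2.1266, 0.0295).
Then the next iterate is (u, v)₁ = (-0.8734, 1.0295).
Round to (-0.8734, 1.0295) and repeat: F = (-3.913136, -4.278931), J = [[2.909731, -9.500986], [5.798331, -0.762828]].
Δ = (0.7125, -0.1937), so (u, v)₂ = (-0.1609, 0.8358).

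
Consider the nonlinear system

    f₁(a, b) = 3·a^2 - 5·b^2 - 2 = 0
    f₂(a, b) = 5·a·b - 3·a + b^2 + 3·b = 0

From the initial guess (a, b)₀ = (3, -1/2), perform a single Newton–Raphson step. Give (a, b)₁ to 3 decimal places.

At (3, -1/2): F = (23.750, -17.750).
Jacobian J = [[6·a, -10·b], [5·b - 3, 5·a + 2·b + 3]].
At the point, J = [[18.000, 5.000], [-5.500, 17.000]] (det J = 333.500).
Solving J·Δ = −F gives Δ = (-1.477, 0.566).
Then the next iterate is (a, b)₁ = (1.523, 0.066).

(1.523, 0.066)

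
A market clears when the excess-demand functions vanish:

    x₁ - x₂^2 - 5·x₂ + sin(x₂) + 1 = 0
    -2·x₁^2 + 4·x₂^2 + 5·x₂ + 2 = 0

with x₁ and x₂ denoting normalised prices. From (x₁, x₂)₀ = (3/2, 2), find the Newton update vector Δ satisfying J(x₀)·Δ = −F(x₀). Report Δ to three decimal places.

(-0.032, -1.128)

At (3/2, 2): F = (-10.59070, 23.500).
Jacobian J = [[1, -2·x₂ + cos(x₂) - 5], [-4·x₁, 8·x₂ + 5]].
At the point, J = [[1.000, -9.41615], [-6.000, 21.000]] (det J = -35.49688).
Solving J·Δ = −F gives Δ = (-0.032, -1.128).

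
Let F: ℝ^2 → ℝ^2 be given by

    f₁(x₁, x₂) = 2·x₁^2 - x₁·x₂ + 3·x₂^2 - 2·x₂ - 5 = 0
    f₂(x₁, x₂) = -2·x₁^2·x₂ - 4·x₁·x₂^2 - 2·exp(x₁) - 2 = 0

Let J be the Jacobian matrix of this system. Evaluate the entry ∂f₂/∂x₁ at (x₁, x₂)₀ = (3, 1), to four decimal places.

∂f₂/∂x₁ = -4·x₁·x₂ - 4·x₂^2 - 2·exp(x₁).
At (3, 1) this is -56.1711.

-56.1711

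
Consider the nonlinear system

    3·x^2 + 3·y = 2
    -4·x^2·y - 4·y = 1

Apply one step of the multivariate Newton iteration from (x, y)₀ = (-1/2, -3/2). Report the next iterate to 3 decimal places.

At (-1/2, -3/2): F = (-5.750, 6.500).
Jacobian J = [[6·x, 3], [-8·x·y, -4·x^2 - 4]].
At the point, J = [[-3.000, 3.000], [-6.000, -5.000]] (det J = 33.000).
Solving J·Δ = −F gives Δ = (-0.280, 1.636).
Then the next iterate is (x, y)₁ = (-0.780, 0.136).

(-0.780, 0.136)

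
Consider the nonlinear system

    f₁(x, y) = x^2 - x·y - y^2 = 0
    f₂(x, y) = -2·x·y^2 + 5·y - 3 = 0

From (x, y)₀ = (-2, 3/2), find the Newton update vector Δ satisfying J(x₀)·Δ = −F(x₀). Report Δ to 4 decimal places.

(0.9617, -0.5395)

At (-2, 3/2): F = (4.7500, 13.5000).
Jacobian J = [[2·x - y, -x - 2·y], [-2·y^2, -4·x·y + 5]].
At the point, J = [[-5.5000, -1.0000], [-4.5000, 17.0000]] (det J = -98.0000).
Solving J·Δ = −F gives Δ = (0.9617, -0.5395).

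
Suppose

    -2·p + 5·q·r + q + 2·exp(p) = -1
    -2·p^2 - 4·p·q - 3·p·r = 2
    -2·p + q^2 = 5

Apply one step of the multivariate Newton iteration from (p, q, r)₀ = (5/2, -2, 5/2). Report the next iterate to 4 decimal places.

At (5/2, -2, 5/2): F = (-6.635012, -13.2500, -6.0000).
Jacobian J = [[2·exp(p) - 2, 5·r + 1, 5·q], [-4·p - 4·q - 3·r, -4·p, -3·p], [-2, 2·q, 0]].
At the point, J = [[22.364988, 13.5000, -10.0000], [-9.5000, -10.0000, -7.5000], [-2.0000, -4.0000, 0.0000]] (det J = -648.449638).
Solving J·Δ = −F gives Δ = (1.3518, -2.1759, -0.5777).
Then the next iterate is (p, q, r)₁ = (3.8518, -4.1759, 1.9223).

(3.8518, -4.1759, 1.9223)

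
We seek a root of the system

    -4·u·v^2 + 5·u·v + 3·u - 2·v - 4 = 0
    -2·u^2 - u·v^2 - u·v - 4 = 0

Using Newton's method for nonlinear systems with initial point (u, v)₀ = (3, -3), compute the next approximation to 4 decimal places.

(1.4321, -2.2148)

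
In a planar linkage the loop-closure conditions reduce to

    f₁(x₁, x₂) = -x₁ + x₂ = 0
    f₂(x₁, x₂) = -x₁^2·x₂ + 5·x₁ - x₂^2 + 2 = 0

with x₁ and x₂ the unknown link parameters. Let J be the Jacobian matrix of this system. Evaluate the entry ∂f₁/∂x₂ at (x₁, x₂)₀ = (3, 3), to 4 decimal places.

∂f₁/∂x₂ = 1.
At (3, 3) this is 1.0000.

1.0000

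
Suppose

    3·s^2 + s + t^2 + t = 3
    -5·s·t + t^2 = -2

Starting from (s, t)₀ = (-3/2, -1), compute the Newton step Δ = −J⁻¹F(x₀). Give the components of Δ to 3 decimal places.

At (-3/2, -1): F = (2.250, -4.500).
Jacobian J = [[6·s + 1, 2·t + 1], [-5·t, -5·s + 2·t]].
At the point, J = [[-8.000, -1.000], [5.000, 5.500]] (det J = -39.000).
Solving J·Δ = −F gives Δ = (0.202, 0.635).

(0.202, 0.635)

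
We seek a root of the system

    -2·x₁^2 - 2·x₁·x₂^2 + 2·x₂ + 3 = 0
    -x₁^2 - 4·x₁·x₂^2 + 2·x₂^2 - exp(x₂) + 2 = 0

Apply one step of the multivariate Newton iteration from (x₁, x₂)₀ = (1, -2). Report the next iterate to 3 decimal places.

(1.177, -0.688)

At (1, -2): F = (-11.000, -7.13534).
Jacobian J = [[-4·x₁ - 2·x₂^2, -4·x₁·x₂ + 2], [-2·x₁ - 4·x₂^2, -8·x₁·x₂ + 4·x₂ - exp(x₂)]].
At the point, J = [[-12.000, 10.000], [-18.000, 7.86466]] (det J = 85.62402).
Solving J·Δ = −F gives Δ = (0.177, 1.312).
Then the next iterate is (x₁, x₂)₁ = (1.177, -0.688).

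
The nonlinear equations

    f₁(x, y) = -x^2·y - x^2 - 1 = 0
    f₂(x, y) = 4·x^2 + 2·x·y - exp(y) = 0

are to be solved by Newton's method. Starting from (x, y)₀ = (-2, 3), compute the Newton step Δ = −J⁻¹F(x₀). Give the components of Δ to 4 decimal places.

At (-2, 3): F = (-17.0000, -16.085537).
Jacobian J = [[-2·x·y - 2·x, -x^2], [8·x + 2·y, 2·x - exp(y)]].
At the point, J = [[16.0000, -4.0000], [-10.0000, -24.085537]] (det J = -425.368591).
Solving J·Δ = −F gives Δ = (0.8113, -1.0047).

(0.8113, -1.0047)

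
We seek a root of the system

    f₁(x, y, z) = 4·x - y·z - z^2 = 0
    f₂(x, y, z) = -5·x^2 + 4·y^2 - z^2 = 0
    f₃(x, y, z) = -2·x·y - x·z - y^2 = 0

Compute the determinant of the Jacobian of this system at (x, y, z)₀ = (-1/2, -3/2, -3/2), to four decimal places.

277.5000

J = [[4, -z, -y - 2·z], [-10·x, 8·y, -2·z], [-2·y - z, -2·x - 2·y, -x]].
At the point, J = [[4.0000, 1.5000, 4.5000], [5.0000, -12.0000, 3.0000], [4.5000, 4.0000, 0.5000]].
det J = 277.5000.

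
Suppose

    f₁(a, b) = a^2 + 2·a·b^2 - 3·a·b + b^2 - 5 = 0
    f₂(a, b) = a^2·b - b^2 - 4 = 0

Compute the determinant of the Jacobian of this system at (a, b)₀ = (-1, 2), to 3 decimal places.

-4.000

J = [[2·a + 2·b^2 - 3·b, 4·a·b - 3·a + 2·b], [2·a·b, a^2 - 2·b]].
At the point, J = [[0.000, -1.000], [-4.000, -3.000]].
det J = -4.000.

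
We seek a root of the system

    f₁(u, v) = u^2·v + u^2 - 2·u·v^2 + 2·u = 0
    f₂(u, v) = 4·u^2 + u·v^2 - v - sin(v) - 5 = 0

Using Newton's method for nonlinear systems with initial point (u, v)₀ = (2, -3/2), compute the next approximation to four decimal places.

(1.0835, -1.3203)

At (2, -3/2): F = (-7.0000, 17.997495).
Jacobian J = [[2·u·v + 2·u - 2·v^2 + 2, u^2 - 4·u·v], [8·u + v^2, 2·u·v - cos(v) - 1]].
At the point, J = [[-4.5000, 16.0000], [18.2500, -7.070737]] (det J = -260.181683).
Solving J·Δ = −F gives Δ = (-0.9165, 0.1797).
Then the next iterate is (u, v)₁ = (1.0835, -1.3203).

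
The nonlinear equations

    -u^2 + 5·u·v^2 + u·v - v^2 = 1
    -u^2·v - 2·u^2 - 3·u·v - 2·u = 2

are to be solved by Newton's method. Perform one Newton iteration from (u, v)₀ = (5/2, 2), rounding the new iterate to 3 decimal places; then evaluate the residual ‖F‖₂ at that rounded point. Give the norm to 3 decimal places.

16.230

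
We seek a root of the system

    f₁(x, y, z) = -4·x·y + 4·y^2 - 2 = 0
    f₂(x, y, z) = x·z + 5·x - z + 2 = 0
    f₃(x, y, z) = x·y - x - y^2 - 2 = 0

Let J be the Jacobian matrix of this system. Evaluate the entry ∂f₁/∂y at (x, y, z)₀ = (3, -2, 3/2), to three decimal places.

∂f₁/∂y = -4·x + 8·y.
At (3, -2, 3/2) this is -28.000.

-28.000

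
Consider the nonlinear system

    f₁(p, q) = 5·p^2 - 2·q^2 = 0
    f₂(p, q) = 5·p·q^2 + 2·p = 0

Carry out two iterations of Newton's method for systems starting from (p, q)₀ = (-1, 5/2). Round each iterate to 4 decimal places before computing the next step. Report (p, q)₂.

(-0.5027, 0.9096)

At (-1, 5/2): F = (-7.5000, -33.2500).
Jacobian J = [[10·p, -4·q], [5·q^2 + 2, 10·p·q]].
At the point, J = [[-10.0000, -10.0000], [33.2500, -25.0000]] (det J = 582.5000).
Solving J·Δ = −F gives Δ = (0.2489, -0.9989).
Then the next iterate is (p, q)₁ = (-0.7511, 1.5011).
Round to (-0.7511, 1.5011) and repeat: F = (-1.685846, -9.964473), J = [[-7.5110, -6.0044], [13.266506, -11.274762]].
Δ = (0.2484, -0.5915), so (p, q)₂ = (-0.5027, 0.9096).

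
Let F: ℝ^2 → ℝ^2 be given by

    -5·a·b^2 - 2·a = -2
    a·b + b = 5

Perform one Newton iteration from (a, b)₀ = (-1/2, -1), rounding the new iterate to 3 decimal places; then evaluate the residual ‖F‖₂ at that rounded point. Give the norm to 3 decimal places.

At (-1/2, -1): F = (5.500, -5.500).
Jacobian J = [[-5·b^2 - 2, -10·a·b], [b, a + 1]].
At the point, J = [[-7.000, -5.000], [-1.000, 0.500]] (det J = -8.500).
Solving J·Δ = −F gives Δ = (-2.912, 5.176).
Then the next iterate is (a, b)₁ = (-3.412, 4.176).
Re-evaluating at (-3.412, 4.176): F = (306.33293, -15.07251), so ‖F‖₂ = 306.704.

306.704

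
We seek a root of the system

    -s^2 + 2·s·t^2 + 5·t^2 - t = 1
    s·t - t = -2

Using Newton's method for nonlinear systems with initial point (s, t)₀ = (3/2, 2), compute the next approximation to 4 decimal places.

At (3/2, 2): F = (26.7500, 3.0000).
Jacobian J = [[-2·s + 2·t^2, 4·s·t + 10·t - 1], [t, s - 1]].
At the point, J = [[5.0000, 31.0000], [2.0000, 0.5000]] (det J = -59.5000).
Solving J·Δ = −F gives Δ = (-1.3382, -0.6471).
Then the next iterate is (s, t)₁ = (0.1618, 1.3529).

(0.1618, 1.3529)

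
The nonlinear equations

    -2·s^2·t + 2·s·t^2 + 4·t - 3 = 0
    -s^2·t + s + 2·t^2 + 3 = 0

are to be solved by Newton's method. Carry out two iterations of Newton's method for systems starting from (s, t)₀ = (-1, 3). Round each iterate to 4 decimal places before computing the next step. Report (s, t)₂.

(-0.9713, 0.4409)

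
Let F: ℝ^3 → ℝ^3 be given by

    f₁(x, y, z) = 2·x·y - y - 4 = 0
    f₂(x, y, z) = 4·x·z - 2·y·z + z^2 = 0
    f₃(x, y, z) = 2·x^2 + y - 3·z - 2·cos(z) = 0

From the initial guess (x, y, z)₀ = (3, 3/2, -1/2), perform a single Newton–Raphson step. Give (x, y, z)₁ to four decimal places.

At (3, 3/2, -1/2): F = (3.5000, -4.2500, 19.244835).
Jacobian J = [[2·y, 2·x - 1, 0], [4·z, -2·z, 4·x - 2·y + 2·z], [4·x, 1, 2·sin(z) - 3]].
At the point, J = [[3.0000, 5.0000, 0.0000], [-2.0000, 1.0000, 8.0000], [12.0000, 1.0000, -3.958851]] (det J = 404.534936).
Solving J·Δ = −F gives Δ = (-1.5915, 0.2549, 0.1015).
Then the next iterate is (x, y, z)₁ = (1.4085, 1.7549, -0.3985).

(1.4085, 1.7549, -0.3985)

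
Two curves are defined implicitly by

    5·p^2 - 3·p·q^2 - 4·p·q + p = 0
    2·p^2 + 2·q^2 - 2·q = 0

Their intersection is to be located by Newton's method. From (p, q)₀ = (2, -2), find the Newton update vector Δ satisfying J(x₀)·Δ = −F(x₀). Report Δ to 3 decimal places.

At (2, -2): F = (14.000, 20.000).
Jacobian J = [[10·p - 3·q^2 - 4·q + 1, -6·p·q - 4·p], [4·p, 4·q - 2]].
At the point, J = [[17.000, 16.000], [8.000, -10.000]] (det J = -298.000).
Solving J·Δ = −F gives Δ = (-1.544, 0.765).

(-1.544, 0.765)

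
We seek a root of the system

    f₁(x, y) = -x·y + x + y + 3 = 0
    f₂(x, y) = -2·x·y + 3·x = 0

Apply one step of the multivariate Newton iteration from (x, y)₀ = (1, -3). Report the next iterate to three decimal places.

(0.000, -3.000)

At (1, -3): F = (4.000, 9.000).
Jacobian J = [[-y + 1, -x + 1], [-2·y + 3, -2·x]].
At the point, J = [[4.000, 0.000], [9.000, -2.000]] (det J = -8.000).
Solving J·Δ = −F gives Δ = (-1.000, 0.000).
Then the next iterate is (x, y)₁ = (0.000, -3.000).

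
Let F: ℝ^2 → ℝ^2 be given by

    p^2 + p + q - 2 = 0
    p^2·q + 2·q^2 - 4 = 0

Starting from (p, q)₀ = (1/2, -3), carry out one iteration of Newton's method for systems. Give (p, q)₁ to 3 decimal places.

(2.290, -2.329)

At (1/2, -3): F = (-4.250, 13.250).
Jacobian J = [[2·p + 1, 1], [2·p·q, p^2 + 4·q]].
At the point, J = [[2.000, 1.000], [-3.000, -11.750]] (det J = -20.500).
Solving J·Δ = −F gives Δ = (1.790, 0.671).
Then the next iterate is (p, q)₁ = (2.290, -2.329).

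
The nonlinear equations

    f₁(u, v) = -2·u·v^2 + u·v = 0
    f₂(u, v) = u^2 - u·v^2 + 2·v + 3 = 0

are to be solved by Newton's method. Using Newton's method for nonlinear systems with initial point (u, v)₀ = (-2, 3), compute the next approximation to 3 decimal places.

(1.447, 3.987)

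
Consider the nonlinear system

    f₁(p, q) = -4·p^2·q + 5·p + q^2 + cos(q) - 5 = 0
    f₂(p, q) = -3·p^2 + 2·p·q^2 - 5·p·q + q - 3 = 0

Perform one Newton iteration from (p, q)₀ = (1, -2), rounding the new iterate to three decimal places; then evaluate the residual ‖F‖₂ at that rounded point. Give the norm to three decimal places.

3.299

At (1, -2): F = (11.58385, 10.000).
Jacobian J = [[-8·p·q + 5, -4·p^2 + 2·q - sin(q)], [-6·p + 2·q^2 - 5·q, 4·p·q - 5·p + 1]].
At the point, J = [[21.000, -7.09070], [12.000, -12.000]] (det J = -166.91157).
Solving J·Δ = −F gives Δ = (-0.408, 0.425).
Then the next iterate is (p, q)₁ = (0.592, -1.575).
Re-evaluating at (0.592, -1.575): F = (2.64434, 1.97267), so ‖F‖₂ = 3.299.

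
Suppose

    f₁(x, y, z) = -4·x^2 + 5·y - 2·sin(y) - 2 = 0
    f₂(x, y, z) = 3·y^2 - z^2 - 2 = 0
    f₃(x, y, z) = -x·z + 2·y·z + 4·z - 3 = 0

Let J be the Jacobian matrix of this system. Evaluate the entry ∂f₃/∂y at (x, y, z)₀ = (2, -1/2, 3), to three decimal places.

6.000

∂f₃/∂y = 2·z.
At (2, -1/2, 3) this is 6.000.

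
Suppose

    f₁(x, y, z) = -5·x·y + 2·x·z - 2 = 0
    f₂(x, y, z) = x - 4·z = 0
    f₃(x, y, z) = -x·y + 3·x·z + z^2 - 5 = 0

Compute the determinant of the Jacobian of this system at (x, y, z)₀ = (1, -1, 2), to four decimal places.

137.0000

J = [[-5·y + 2·z, -5·x, 2·x], [1, 0, -4], [-y + 3·z, -x, 3·x + 2·z]].
At the point, J = [[9.0000, -5.0000, 2.0000], [1.0000, 0.0000, -4.0000], [7.0000, -1.0000, 7.0000]].
det J = 137.0000.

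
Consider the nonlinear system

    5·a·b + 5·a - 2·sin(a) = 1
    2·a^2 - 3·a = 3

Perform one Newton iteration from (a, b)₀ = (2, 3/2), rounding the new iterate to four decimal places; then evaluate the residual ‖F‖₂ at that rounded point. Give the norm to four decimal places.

2.4511

At (2, 3/2): F = (22.181405, -1.0000).
Jacobian J = [[5·b - 2·cos(a) + 5, 5·a], [4·a - 3, 0]].
At the point, J = [[13.332294, 10.0000], [5.0000, 0.0000]] (det J = -50.0000).
Solving J·Δ = −F gives Δ = (0.2000, -2.4848).
Then the next iterate is (a, b)₁ = (2.2000, -0.9848).
Re-evaluating at (2.2000, -0.9848): F = (-2.449793, 0.0800), so ‖F‖₂ = 2.4511.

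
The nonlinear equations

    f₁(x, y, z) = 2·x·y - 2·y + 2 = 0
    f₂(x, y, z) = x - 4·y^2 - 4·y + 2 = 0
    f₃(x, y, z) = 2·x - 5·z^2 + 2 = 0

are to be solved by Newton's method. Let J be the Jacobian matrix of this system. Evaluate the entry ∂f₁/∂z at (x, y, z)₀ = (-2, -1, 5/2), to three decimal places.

0.000

∂f₁/∂z = 0.
At (-2, -1, 5/2) this is 0.000.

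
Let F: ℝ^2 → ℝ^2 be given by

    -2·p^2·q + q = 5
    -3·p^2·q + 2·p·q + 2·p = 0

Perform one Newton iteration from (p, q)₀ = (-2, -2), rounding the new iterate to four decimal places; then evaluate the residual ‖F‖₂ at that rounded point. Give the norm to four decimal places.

34.3518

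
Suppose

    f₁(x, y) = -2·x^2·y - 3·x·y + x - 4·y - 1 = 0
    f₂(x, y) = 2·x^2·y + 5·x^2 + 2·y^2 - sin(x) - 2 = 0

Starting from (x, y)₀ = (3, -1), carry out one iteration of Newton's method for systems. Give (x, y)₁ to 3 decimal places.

At (3, -1): F = (33.000, 26.85888).
Jacobian J = [[-4·x·y - 3·y + 1, -2·x^2 - 3·x - 4], [4·x·y + 10·x - cos(x), 2·x^2 + 4·y]].
At the point, J = [[16.000, -31.000], [18.98999, 14.000]] (det J = 812.68977).
Solving J·Δ = −F gives Δ = (-1.593, 0.242).
Then the next iterate is (x, y)₁ = (1.407, -0.758).

(1.407, -0.758)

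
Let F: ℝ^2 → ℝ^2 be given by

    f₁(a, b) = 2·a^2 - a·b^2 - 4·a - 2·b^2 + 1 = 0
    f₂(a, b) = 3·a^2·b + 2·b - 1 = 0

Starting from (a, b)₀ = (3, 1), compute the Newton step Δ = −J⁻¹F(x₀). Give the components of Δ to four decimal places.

At (3, 1): F = (2.0000, 28.0000).
Jacobian J = [[4·a - b^2 - 4, -2·a·b - 4·b], [6·a·b, 3·a^2 + 2]].
At the point, J = [[7.0000, -10.0000], [18.0000, 29.0000]] (det J = 383.0000).
Solving J·Δ = −F gives Δ = (-0.8825, -0.4178).

(-0.8825, -0.4178)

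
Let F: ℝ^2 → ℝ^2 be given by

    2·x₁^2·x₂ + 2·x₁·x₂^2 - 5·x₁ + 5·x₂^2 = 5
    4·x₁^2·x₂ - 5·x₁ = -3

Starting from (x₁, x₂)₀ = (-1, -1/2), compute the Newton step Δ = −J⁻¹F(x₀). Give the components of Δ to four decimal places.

At (-1, -1/2): F = (-0.2500, 6.0000).
Jacobian J = [[4·x₁·x₂ + 2·x₂^2 - 5, 2·x₁^2 + 4·x₁·x₂ + 10·x₂], [8·x₁·x₂ - 5, 4·x₁^2]].
At the point, J = [[-2.5000, -1.0000], [-1.0000, 4.0000]] (det J = -11.0000).
Solving J·Δ = −F gives Δ = (0.4545, -1.3864).

(0.4545, -1.3864)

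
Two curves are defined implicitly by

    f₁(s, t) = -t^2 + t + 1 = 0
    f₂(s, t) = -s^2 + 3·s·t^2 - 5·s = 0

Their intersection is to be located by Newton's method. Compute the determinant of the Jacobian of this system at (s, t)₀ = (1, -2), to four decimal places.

-25.0000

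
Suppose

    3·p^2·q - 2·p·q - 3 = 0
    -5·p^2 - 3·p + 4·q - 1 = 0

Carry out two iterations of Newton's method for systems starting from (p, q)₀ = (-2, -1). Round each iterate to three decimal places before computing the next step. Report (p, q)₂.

(-0.949, 0.664)

At (-2, -1): F = (-19.000, -19.000).
Jacobian J = [[6·p·q - 2·q, 3·p^2 - 2·p], [-10·p - 3, 4]].
At the point, J = [[14.000, 16.000], [17.000, 4.000]] (det J = -216.000).
Solving J·Δ = −F gives Δ = (1.056, 0.264).
Then the next iterate is (p, q)₁ = (-0.944, -0.736).
Round to (-0.944, -0.736) and repeat: F = (-6.35720, -5.56768), J = [[5.64070, 4.56141], [6.440, 4.000]].
Δ = (-0.005, 1.400), so (p, q)₂ = (-0.949, 0.664).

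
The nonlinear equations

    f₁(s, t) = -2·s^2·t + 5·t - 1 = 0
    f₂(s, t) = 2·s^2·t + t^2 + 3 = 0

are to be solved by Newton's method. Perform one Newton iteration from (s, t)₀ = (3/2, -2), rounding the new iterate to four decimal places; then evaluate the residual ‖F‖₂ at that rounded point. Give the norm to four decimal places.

At (3/2, -2): F = (-2.0000, -2.0000).
Jacobian J = [[-4·s·t, -2·s^2 + 5], [4·s·t, 2·s^2 + 2·t]].
At the point, J = [[12.0000, 0.5000], [-12.0000, 0.5000]] (det J = 12.0000).
Solving J·Δ = −F gives Δ = (0.0000, 4.0000).
Then the next iterate is (s, t)₁ = (1.5000, 2.0000).
Re-evaluating at (1.5000, 2.0000): F = (0.0000, 16.0000), so ‖F‖₂ = 16.0000.

16.0000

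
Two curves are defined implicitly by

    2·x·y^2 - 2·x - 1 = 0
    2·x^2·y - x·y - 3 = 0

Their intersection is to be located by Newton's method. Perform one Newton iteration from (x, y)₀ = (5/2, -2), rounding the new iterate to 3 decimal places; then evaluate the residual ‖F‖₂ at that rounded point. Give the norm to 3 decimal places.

At (5/2, -2): F = (14.000, -23.000).
Jacobian J = [[2·y^2 - 2, 4·x·y], [4·x·y - y, 2·x^2 - x]].
At the point, J = [[6.000, -20.000], [-18.000, 10.000]] (det J = -300.000).
Solving J·Δ = −F gives Δ = (-1.067, 0.380).
Then the next iterate is (x, y)₁ = (1.433, -1.620).
Re-evaluating at (1.433, -1.620): F = (3.65553, -7.33184), so ‖F‖₂ = 8.193.

8.193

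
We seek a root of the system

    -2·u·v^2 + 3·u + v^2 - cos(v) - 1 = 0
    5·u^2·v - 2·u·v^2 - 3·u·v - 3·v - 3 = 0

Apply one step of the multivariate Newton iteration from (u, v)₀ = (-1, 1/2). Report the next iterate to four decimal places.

(-0.3097, 1.1903)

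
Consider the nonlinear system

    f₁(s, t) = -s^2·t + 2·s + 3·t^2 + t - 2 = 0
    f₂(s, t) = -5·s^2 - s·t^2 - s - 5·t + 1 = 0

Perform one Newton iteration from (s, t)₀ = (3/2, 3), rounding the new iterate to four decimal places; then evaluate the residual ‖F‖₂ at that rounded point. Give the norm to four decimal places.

At (3/2, 3): F = (24.2500, -40.2500).
Jacobian J = [[-2·s·t + 2, -s^2 + 6·t + 1], [-10·s - t^2 - 1, -2·s·t - 5]].
At the point, J = [[-7.0000, 16.7500], [-25.0000, -14.0000]] (det J = 516.7500).
Solving J·Δ = −F gives Δ = (-0.6477, -1.7184).
Then the next iterate is (s, t)₁ = (0.8523, 1.2816).
Re-evaluating at (0.8523, 1.2816): F = (4.982722, -11.292278), so ‖F‖₂ = 12.3427.

12.3427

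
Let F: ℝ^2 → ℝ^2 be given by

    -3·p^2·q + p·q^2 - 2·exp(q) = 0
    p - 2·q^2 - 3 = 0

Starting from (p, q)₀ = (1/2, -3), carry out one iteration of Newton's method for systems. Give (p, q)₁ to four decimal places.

At (1/2, -3): F = (6.650426, -20.5000).
Jacobian J = [[-6·p·q + q^2, -3·p^2 + 2·p·q - 2·exp(q)], [1, -4·q]].
At the point, J = [[18.0000, -3.849574], [1.0000, 12.0000]] (det J = 219.849574).
Solving J·Δ = −F gives Δ = (-0.0040, 1.7087).
Then the next iterate is (p, q)₁ = (0.4960, -1.2913).

(0.4960, -1.2913)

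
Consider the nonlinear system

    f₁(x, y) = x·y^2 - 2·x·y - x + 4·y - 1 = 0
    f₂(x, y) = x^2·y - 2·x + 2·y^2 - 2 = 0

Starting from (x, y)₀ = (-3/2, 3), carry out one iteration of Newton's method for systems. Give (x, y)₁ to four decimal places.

(-26.9615, -18.4615)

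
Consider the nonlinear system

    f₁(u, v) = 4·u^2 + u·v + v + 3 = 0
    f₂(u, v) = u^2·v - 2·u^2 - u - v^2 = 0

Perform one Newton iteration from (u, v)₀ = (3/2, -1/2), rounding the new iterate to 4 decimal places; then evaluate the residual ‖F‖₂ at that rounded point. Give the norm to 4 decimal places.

3.8969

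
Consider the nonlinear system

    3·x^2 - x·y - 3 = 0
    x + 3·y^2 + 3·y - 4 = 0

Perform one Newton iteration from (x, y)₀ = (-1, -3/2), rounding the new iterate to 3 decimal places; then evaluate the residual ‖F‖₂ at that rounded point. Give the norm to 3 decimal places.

At (-1, -3/2): F = (-1.500, -2.750).
Jacobian J = [[6·x - y, -x], [1, 6·y + 3]].
At the point, J = [[-4.500, 1.000], [1.000, -6.000]] (det J = 26.000).
Solving J·Δ = −F gives Δ = (-0.452, -0.534).
Then the next iterate is (x, y)₁ = (-1.452, -2.034).
Re-evaluating at (-1.452, -2.034): F = (0.37154, 0.85747), so ‖F‖₂ = 0.935.

0.935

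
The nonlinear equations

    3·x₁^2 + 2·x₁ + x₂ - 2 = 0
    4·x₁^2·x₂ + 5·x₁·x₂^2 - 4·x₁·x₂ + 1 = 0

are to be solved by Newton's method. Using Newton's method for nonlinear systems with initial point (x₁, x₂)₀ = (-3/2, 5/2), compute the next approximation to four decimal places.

At (-3/2, 5/2): F = (4.2500, -8.3750).
Jacobian J = [[6·x₁ + 2, 1], [8·x₁·x₂ + 5·x₂^2 - 4·x₂, 4·x₁^2 + 10·x₁·x₂ - 4·x₁]].
At the point, J = [[-7.0000, 1.0000], [-8.7500, -22.5000]] (det J = 166.2500).
Solving J·Δ = −F gives Δ = (0.5248, -0.5763).
Then the next iterate is (x₁, x₂)₁ = (-0.9752, 1.9237).

(-0.9752, 1.9237)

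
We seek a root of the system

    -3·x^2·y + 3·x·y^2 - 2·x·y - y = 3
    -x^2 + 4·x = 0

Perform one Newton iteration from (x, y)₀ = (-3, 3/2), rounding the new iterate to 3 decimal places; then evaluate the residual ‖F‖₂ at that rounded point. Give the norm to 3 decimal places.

13.967

At (-3, 3/2): F = (-56.250, -21.000).
Jacobian J = [[-6·x·y + 3·y^2 - 2·y, -3·x^2 + 6·x·y - 2·x - 1], [-2·x + 4, 0]].
At the point, J = [[30.750, -49.000], [10.000, 0.000]] (det J = 490.000).
Solving J·Δ = −F gives Δ = (2.100, 0.170).
Then the next iterate is (x, y)₁ = (-0.900, 1.670).
Re-evaluating at (-0.900, 1.670): F = (-13.25213, -4.410), so ‖F‖₂ = 13.967.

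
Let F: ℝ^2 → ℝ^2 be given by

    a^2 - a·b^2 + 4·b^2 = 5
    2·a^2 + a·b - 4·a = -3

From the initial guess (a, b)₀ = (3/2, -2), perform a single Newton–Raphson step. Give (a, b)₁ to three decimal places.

At (3/2, -2): F = (7.250, -1.500).
Jacobian J = [[2·a - b^2, -2·a·b + 8·b], [4·a + b - 4, a]].
At the point, J = [[-1.000, -10.000], [0.000, 1.500]] (det J = -1.500).
Solving J·Δ = −F gives Δ = (-2.750, 1.000).
Then the next iterate is (a, b)₁ = (-1.250, -1.000).

(-1.250, -1.000)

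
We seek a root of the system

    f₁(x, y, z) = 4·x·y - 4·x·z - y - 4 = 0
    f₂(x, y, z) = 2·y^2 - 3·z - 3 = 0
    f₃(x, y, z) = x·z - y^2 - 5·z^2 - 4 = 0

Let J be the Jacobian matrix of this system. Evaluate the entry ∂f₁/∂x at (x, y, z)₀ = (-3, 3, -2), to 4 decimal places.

20.0000

∂f₁/∂x = 4·y - 4·z.
At (-3, 3, -2) this is 20.0000.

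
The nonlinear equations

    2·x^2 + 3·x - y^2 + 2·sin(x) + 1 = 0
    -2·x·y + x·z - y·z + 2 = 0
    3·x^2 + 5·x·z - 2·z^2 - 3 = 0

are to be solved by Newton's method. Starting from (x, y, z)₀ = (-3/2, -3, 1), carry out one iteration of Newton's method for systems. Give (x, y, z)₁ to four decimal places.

(-1.1073, -1.1471, 0.3634)

At (-3/2, -3, 1): F = (-9.994990, -5.5000, -5.7500).
Jacobian J = [[4·x + 2·cos(x) + 3, -2·y, 0], [-2·y + z, -2·x - z, x - y], [6·x + 5·z, 0, 5·x - 4·z]].
At the point, J = [[-2.858526, 6.0000, 0.0000], [7.0000, 2.0000, 1.5000], [-4.0000, 0.0000, -11.5000]] (det J = 512.746089).
Solving J·Δ = −F gives Δ = (0.3927, 1.8529, -0.6366).
Then the next iterate is (x, y, z)₁ = (-1.1073, -1.1471, 0.3634).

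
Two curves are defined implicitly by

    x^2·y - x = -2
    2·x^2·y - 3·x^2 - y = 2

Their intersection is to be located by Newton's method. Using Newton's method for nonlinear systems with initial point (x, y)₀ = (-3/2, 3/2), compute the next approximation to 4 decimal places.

(0.1591, 2.5000)

At (-3/2, 3/2): F = (6.8750, -3.5000).
Jacobian J = [[2·x·y - 1, x^2], [4·x·y - 6·x, 2·x^2 - 1]].
At the point, J = [[-5.5000, 2.2500], [0.0000, 3.5000]] (det J = -19.2500).
Solving J·Δ = −F gives Δ = (1.6591, 1.0000).
Then the next iterate is (x, y)₁ = (0.1591, 2.5000).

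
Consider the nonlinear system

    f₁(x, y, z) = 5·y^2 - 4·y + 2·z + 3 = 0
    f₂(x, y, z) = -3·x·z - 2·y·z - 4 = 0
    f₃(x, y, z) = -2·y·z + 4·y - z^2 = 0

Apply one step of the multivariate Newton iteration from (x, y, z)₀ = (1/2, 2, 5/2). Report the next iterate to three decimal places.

(-0.521, 0.849, 1.711)

At (1/2, 2, 5/2): F = (20.000, -17.750, -8.250).
Jacobian J = [[0, 10·y - 4, 2], [-3·z, -2·z, -3·x - 2·y], [0, -2·z + 4, -2·y - 2·z]].
At the point, J = [[0.000, 16.000, 2.000], [-7.500, -5.000, -5.500], [0.000, -1.000, -9.000]] (det J = -1065.000).
Solving J·Δ = −F gives Δ = (-1.021, -1.151, -0.789).
Then the next iterate is (x, y, z)₁ = (-0.521, 0.849, 1.711).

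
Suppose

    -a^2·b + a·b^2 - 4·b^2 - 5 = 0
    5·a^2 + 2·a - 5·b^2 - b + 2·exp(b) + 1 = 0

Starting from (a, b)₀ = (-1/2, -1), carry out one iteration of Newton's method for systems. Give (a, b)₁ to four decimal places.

(2.2593, 0.0571)

At (-1/2, -1): F = (-9.2500, -2.014241).
Jacobian J = [[-2·a·b + b^2, -a^2 + 2·a·b - 8·b], [10·a + 2, -10·b + 2·exp(b) - 1]].
At the point, J = [[0.0000, 8.7500], [-3.0000, 9.735759]] (det J = 26.2500).
Solving J·Δ = −F gives Δ = (2.7593, 1.0571).
Then the next iterate is (a, b)₁ = (2.2593, 0.0571).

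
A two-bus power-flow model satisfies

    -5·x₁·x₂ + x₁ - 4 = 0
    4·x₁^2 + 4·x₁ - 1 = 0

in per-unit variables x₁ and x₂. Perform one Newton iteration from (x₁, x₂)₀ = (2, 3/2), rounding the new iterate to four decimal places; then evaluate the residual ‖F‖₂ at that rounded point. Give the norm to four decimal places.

At (2, 3/2): F = (-17.0000, 23.0000).
Jacobian J = [[-5·x₂ + 1, -5·x₁], [8·x₁ + 4, 0]].
At the point, J = [[-6.5000, -10.0000], [20.0000, 0.0000]] (det J = 200.0000).
Solving J·Δ = −F gives Δ = (-1.1500, -0.9525).
Then the next iterate is (x₁, x₂)₁ = (0.8500, 0.5475).
Re-evaluating at (0.8500, 0.5475): F = (-5.476875, 5.2900), so ‖F‖₂ = 7.6145.

7.6145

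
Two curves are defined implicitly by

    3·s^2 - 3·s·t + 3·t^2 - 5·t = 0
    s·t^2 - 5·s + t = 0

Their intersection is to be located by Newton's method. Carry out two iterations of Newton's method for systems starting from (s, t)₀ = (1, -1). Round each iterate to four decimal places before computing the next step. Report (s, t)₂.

(0.0341, -0.1727)

At (1, -1): F = (14.0000, -5.0000).
Jacobian J = [[6·s - 3·t, -3·s + 6·t - 5], [t^2 - 5, 2·s·t + 1]].
At the point, J = [[9.0000, -14.0000], [-4.0000, -1.0000]] (det J = -65.0000).
Solving J·Δ = −F gives Δ = (-1.2923, 0.1692).
Then the next iterate is (s, t)₁ = (-0.2923, -0.8308).
Round to (-0.2923, -0.8308) and repeat: F = (5.752475, 0.428946), J = [[0.7386, -9.1079], [-4.309771, 1.485686]].
Δ = (0.3264, 0.6581), so (s, t)₂ = (0.0341, -0.1727).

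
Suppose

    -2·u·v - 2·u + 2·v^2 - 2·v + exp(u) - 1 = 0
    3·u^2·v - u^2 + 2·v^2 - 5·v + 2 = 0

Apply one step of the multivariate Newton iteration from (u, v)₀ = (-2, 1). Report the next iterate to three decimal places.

(-8.648, -4.471)

At (-2, 1): F = (7.13534, 7.000).
Jacobian J = [[-2·v + exp(u) - 2, -2·u + 4·v - 2], [6·u·v - 2·u, 3·u^2 + 4·v - 5]].
At the point, J = [[-3.86466, 6.000], [-8.000, 11.000]] (det J = 5.48869).
Solving J·Δ = −F gives Δ = (-6.648, -5.471).
Then the next iterate is (u, v)₁ = (-8.648, -4.471).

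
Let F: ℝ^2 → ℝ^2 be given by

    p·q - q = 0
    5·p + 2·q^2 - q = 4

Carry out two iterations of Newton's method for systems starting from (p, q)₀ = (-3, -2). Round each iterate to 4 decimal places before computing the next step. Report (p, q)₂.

At (-3, -2): F = (8.0000, -9.0000).
Jacobian J = [[q, p - 1], [5, 4·q - 1]].
At the point, J = [[-2.0000, -4.0000], [5.0000, -9.0000]] (det J = 38.0000).
Solving J·Δ = −F gives Δ = (2.8421, 0.5789).
Then the next iterate is (p, q)₁ = (-0.1579, -1.4211).
Round to (-0.1579, -1.4211) and repeat: F = (1.645492, 0.670650), J = [[-1.4211, -1.1579], [5.0000, -6.6844]].
Δ = (0.6686, 0.6005), so (p, q)₂ = (0.5107, -0.8206).

(0.5107, -0.8206)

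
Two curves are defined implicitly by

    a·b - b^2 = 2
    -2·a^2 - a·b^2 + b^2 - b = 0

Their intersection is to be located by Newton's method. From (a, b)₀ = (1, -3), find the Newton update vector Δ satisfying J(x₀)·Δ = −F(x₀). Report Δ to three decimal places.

(-0.074, 1.968)

At (1, -3): F = (-14.000, 1.000).
Jacobian J = [[b, a - 2·b], [-4·a - b^2, -2·a·b + 2·b - 1]].
At the point, J = [[-3.000, 7.000], [-13.000, -1.000]] (det J = 94.000).
Solving J·Δ = −F gives Δ = (-0.074, 1.968).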